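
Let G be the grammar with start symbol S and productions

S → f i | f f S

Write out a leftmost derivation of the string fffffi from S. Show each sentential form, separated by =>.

S => ffS   [S → f f S]
ffS => ffffS   [S → f f S]
ffffS => fffffi   [S → f i]

S => ffS => ffffS => fffffi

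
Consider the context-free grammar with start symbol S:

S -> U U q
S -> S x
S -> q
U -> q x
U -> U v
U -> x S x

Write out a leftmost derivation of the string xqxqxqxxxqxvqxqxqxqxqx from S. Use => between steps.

S => Sx   [S -> S x]
Sx => UUqx   [S -> U U q]
UUqx => xSxUqx   [U -> x S x]
xSxUqx => xUUqxUqx   [S -> U U q]
xUUqxUqx => xqxUqxUqx   [U -> q x]
xqxUqxUqx => xqxqxqxUqx   [U -> q x]
xqxqxqxUqx => xqxqxqxxSxqx   [U -> x S x]
xqxqxqxxSxqx => xqxqxqxxUUqxqx   [S -> U U q]
xqxqxqxxUUqxqx => xqxqxqxxxSxUqxqx   [U -> x S x]
xqxqxqxxxSxUqxqx => xqxqxqxxxUUqxUqxqx   [S -> U U q]
xqxqxqxxxUUqxUqxqx => xqxqxqxxxUvUqxUqxqx   [U -> U v]
xqxqxqxxxUvUqxUqxqx => xqxqxqxxxqxvUqxUqxqx   [U -> q x]
xqxqxqxxxqxvUqxUqxqx => xqxqxqxxxqxvqxqxUqxqx   [U -> q x]
xqxqxqxxxqxvqxqxUqxqx => xqxqxqxxxqxvqxqxqxqxqx   [U -> q x]

S => Sx => UUqx => xSxUqx => xUUqxUqx => xqxUqxUqx => xqxqxqxUqx => xqxqxqxxSxqx => xqxqxqxxUUqxqx => xqxqxqxxxSxUqxqx => xqxqxqxxxUUqxUqxqx => xqxqxqxxxUvUqxUqxqx => xqxqxqxxxqxvUqxUqxqx => xqxqxqxxxqxvqxqxUqxqx => xqxqxqxxxqxvqxqxqxqxqx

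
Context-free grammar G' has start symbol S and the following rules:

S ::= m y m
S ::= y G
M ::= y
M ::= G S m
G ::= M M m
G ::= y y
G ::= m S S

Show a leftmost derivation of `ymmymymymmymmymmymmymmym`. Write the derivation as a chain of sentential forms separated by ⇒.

S ⇒ yG ⇒ ymSS ⇒ ymmymS ⇒ ymmymyG ⇒ ymmymyMMm ⇒ ymmymyGSmMm ⇒ ymmymymSSSmMm ⇒ ymmymymyGSSmMm ⇒ ymmymymymSSSSmMm ⇒ ymmymymymmymSSSmMm ⇒ ymmymymymmymmymSSmMm ⇒ ymmymymymmymmymmymSmMm ⇒ ymmymymymmymmymmymmymmMm ⇒ ymmymymymmymmymmymmymmym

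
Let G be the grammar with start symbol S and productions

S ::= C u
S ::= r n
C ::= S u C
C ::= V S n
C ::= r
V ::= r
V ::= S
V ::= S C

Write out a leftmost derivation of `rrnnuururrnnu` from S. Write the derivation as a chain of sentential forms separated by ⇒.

S ⇒ Cu ⇒ VSnu ⇒ SCSnu ⇒ CuCSnu ⇒ SuCuCSnu ⇒ CuuCuCSnu ⇒ VSnuuCuCSnu ⇒ rSnuuCuCSnu ⇒ rrnnuuCuCSnu ⇒ rrnnuuruCSnu ⇒ rrnnuururSnu ⇒ rrnnuururrnnu

S ⇒ Cu   [S ::= C u]
Cu ⇒ VSnu   [C ::= V S n]
VSnu ⇒ SCSnu   [V ::= S C]
SCSnu ⇒ CuCSnu   [S ::= C u]
CuCSnu ⇒ SuCuCSnu   [C ::= S u C]
SuCuCSnu ⇒ CuuCuCSnu   [S ::= C u]
CuuCuCSnu ⇒ VSnuuCuCSnu   [C ::= V S n]
VSnuuCuCSnu ⇒ rSnuuCuCSnu   [V ::= r]
rSnuuCuCSnu ⇒ rrnnuuCuCSnu   [S ::= r n]
rrnnuuCuCSnu ⇒ rrnnuuruCSnu   [C ::= r]
rrnnuuruCSnu ⇒ rrnnuururSnu   [C ::= r]
rrnnuururSnu ⇒ rrnnuururrnnu   [S ::= r n]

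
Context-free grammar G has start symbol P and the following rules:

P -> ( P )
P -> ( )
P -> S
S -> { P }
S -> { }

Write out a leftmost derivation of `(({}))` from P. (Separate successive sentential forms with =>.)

P => (P)   [P -> ( P )]
(P) => ((P))   [P -> ( P )]
((P)) => ((S))   [P -> S]
((S)) => (({}))   [S -> { }]

P => (P) => ((P)) => ((S)) => (({}))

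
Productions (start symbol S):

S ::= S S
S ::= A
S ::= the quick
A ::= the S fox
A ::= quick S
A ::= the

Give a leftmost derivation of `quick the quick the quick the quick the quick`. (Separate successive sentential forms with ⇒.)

S ⇒ S S ⇒ S S S ⇒ S S S S ⇒ A S S S ⇒ quick S S S S ⇒ quick the quick S S S ⇒ quick the quick the quick S S ⇒ quick the quick the quick the quick S ⇒ quick the quick the quick the quick the quick

S ⇒ S S   [S ::= S S]
S S ⇒ S S S   [S ::= S S]
S S S ⇒ S S S S   [S ::= S S]
S S S S ⇒ A S S S   [S ::= A]
A S S S ⇒ quick S S S S   [A ::= quick S]
quick S S S S ⇒ quick the quick S S S   [S ::= the quick]
quick the quick S S S ⇒ quick the quick the quick S S   [S ::= the quick]
quick the quick the quick S S ⇒ quick the quick the quick the quick S   [S ::= the quick]
quick the quick the quick the quick S ⇒ quick the quick the quick the quick the quick   [S ::= the quick]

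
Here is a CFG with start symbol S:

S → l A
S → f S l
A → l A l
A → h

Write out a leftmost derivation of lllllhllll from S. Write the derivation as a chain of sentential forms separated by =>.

S => lA   [S → l A]
lA => llAl   [A → l A l]
llAl => lllAll   [A → l A l]
lllAll => llllAlll   [A → l A l]
llllAlll => lllllAllll   [A → l A l]
lllllAllll => lllllhllll   [A → h]

S=>lA=>llAl=>lllAll=>llllAlll=>lllllAllll=>lllllhllll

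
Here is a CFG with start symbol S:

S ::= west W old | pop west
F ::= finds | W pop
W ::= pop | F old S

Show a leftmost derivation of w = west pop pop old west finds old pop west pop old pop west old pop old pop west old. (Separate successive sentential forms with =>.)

S => west W old => west F old S old => west W pop old S old => west F old S pop old S old => west W pop old S pop old S old => west pop pop old S pop old S old => west pop pop old west W old pop old S old => west pop pop old west F old S old pop old S old => west pop pop old west W pop old S old pop old S old => west pop pop old west F old S pop old S old pop old S old => west pop pop old west finds old S pop old S old pop old S old => west pop pop old west finds old pop west pop old S old pop old S old => west pop pop old west finds old pop west pop old pop west old pop old S old => west pop pop old west finds old pop west pop old pop west old pop old pop west old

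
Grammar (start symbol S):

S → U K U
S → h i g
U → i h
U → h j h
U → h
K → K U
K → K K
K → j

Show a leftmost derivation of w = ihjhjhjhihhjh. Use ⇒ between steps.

S ⇒ UKU   [S → U K U]
UKU ⇒ ihKU   [U → i h]
ihKU ⇒ ihKUU   [K → K U]
ihKUU ⇒ ihKUUU   [K → K U]
ihKUUU ⇒ ihKKUUU   [K → K K]
ihKKUUU ⇒ ihKUKUUU   [K → K U]
ihKUKUUU ⇒ ihjUKUUU   [K → j]
ihjUKUUU ⇒ ihjhjhKUUU   [U → h j h]
ihjhjhKUUU ⇒ ihjhjhjUUU   [K → j]
ihjhjhjUUU ⇒ ihjhjhjhUU   [U → h]
ihjhjhjhUU ⇒ ihjhjhjhihU   [U → i h]
ihjhjhjhihU ⇒ ihjhjhjhihhjh   [U → h j h]

S⇒UKU⇒ihKU⇒ihKUU⇒ihKUUU⇒ihKKUUU⇒ihKUKUUU⇒ihjUKUUU⇒ihjhjhKUUU⇒ihjhjhjUUU⇒ihjhjhjhUU⇒ihjhjhjhihU⇒ihjhjhjhihhjh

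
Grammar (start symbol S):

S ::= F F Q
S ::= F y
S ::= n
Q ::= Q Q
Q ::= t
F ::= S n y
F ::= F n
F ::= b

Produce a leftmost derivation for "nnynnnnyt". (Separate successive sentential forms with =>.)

S => FFQ   [S ::= F F Q]
FFQ => FnFQ   [F ::= F n]
FnFQ => FnnFQ   [F ::= F n]
FnnFQ => SnynnFQ   [F ::= S n y]
SnynnFQ => nnynnFQ   [S ::= n]
nnynnFQ => nnynnSnyQ   [F ::= S n y]
nnynnSnyQ => nnynnnnyQ   [S ::= n]
nnynnnnyQ => nnynnnnyt   [Q ::= t]

S=>FFQ=>FnFQ=>FnnFQ=>SnynnFQ=>nnynnFQ=>nnynnSnyQ=>nnynnnnyQ=>nnynnnnyt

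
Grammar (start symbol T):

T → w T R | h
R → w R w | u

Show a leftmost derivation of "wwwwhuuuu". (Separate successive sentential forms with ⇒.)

T ⇒ wTR   [T → w T R]
wTR ⇒ wwTRR   [T → w T R]
wwTRR ⇒ wwwTRRR   [T → w T R]
wwwTRRR ⇒ wwwwTRRRR   [T → w T R]
wwwwTRRRR ⇒ wwwwhRRRR   [T → h]
wwwwhRRRR ⇒ wwwwhuRRR   [R → u]
wwwwhuRRR ⇒ wwwwhuuRR   [R → u]
wwwwhuuRR ⇒ wwwwhuuuR   [R → u]
wwwwhuuuR ⇒ wwwwhuuuu   [R → u]

T⇒wTR⇒wwTRR⇒wwwTRRR⇒wwwwTRRRR⇒wwwwhRRRR⇒wwwwhuRRR⇒wwwwhuuRR⇒wwwwhuuuR⇒wwwwhuuuu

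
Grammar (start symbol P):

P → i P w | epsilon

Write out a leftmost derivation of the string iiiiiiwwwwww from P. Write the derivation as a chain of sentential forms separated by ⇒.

P ⇒ iPw   [P → i P w]
iPw ⇒ iiPww   [P → i P w]
iiPww ⇒ iiiPwww   [P → i P w]
iiiPwww ⇒ iiiiPwwww   [P → i P w]
iiiiPwwww ⇒ iiiiiPwwwww   [P → i P w]
iiiiiPwwwww ⇒ iiiiiiPwwwwww   [P → i P w]
iiiiiiPwwwwww ⇒ iiiiiiwwwwww   [P → epsilon]

P ⇒ iPw ⇒ iiPww ⇒ iiiPwww ⇒ iiiiPwwww ⇒ iiiiiPwwwww ⇒ iiiiiiPwwwwww ⇒ iiiiiiwwwwww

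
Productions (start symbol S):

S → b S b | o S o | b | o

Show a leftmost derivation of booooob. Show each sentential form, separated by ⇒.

S ⇒ bSb   [S → b S b]
bSb ⇒ boSob   [S → o S o]
boSob ⇒ booSoob   [S → o S o]
booSoob ⇒ booooob   [S → o]

S ⇒ bSb ⇒ boSob ⇒ booSoob ⇒ booooob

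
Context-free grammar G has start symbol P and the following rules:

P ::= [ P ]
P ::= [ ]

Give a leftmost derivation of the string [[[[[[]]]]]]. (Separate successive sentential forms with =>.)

P => [P]   [P ::= [ P ]]
[P] => [[P]]   [P ::= [ P ]]
[[P]] => [[[P]]]   [P ::= [ P ]]
[[[P]]] => [[[[P]]]]   [P ::= [ P ]]
[[[[P]]]] => [[[[[P]]]]]   [P ::= [ P ]]
[[[[[P]]]]] => [[[[[[]]]]]]   [P ::= [ ]]

P => [P] => [[P]] => [[[P]]] => [[[[P]]]] => [[[[[P]]]]] => [[[[[[]]]]]]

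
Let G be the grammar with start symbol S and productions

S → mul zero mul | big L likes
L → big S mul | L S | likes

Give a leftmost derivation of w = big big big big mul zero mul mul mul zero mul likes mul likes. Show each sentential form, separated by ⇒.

S ⇒ big L likes   [S → big L likes]
big L likes ⇒ big big S mul likes   [L → big S mul]
big big S mul likes ⇒ big big big L likes mul likes   [S → big L likes]
big big big L likes mul likes ⇒ big big big L S likes mul likes   [L → L S]
big big big L S likes mul likes ⇒ big big big big S mul S likes mul likes   [L → big S mul]
big big big big S mul S likes mul likes ⇒ big big big big mul zero mul mul S likes mul likes   [S → mul zero mul]
big big big big mul zero mul mul S likes mul likes ⇒ big big big big mul zero mul mul mul zero mul likes mul likes   [S → mul zero mul]

S ⇒ big L likes ⇒ big big S mul likes ⇒ big big big L likes mul likes ⇒ big big big L S likes mul likes ⇒ big big big big S mul S likes mul likes ⇒ big big big big mul zero mul mul S likes mul likes ⇒ big big big big mul zero mul mul mul zero mul likes mul likes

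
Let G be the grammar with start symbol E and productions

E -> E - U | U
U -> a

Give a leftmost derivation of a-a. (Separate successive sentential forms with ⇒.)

E ⇒ E-U ⇒ U-U ⇒ a-U ⇒ a-a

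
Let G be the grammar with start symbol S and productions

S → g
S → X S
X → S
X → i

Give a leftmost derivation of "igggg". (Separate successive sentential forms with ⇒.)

S ⇒ XS   [S → X S]
XS ⇒ SS   [X → S]
SS ⇒ XSS   [S → X S]
XSS ⇒ iSS   [X → i]
iSS ⇒ iXSS   [S → X S]
iXSS ⇒ iSSS   [X → S]
iSSS ⇒ iXSSS   [S → X S]
iXSSS ⇒ iSSSS   [X → S]
iSSSS ⇒ igSSS   [S → g]
igSSS ⇒ iggSS   [S → g]
iggSS ⇒ igggS   [S → g]
igggS ⇒ igggg   [S → g]

S ⇒ XS ⇒ SS ⇒ XSS ⇒ iSS ⇒ iXSS ⇒ iSSS ⇒ iXSSS ⇒ iSSSS ⇒ igSSS ⇒ iggSS ⇒ igggS ⇒ igggg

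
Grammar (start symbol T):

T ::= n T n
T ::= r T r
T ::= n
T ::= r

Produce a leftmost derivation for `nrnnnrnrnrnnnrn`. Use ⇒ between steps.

T ⇒ nTn ⇒ nrTrn ⇒ nrnTnrn ⇒ nrnnTnnrn ⇒ nrnnnTnnnrn ⇒ nrnnnrTrnnnrn ⇒ nrnnnrnTnrnnnrn ⇒ nrnnnrnrnrnnnrn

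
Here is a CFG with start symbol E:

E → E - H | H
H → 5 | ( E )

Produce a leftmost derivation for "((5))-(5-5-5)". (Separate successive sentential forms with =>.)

E => E-H => H-H => (E)-H => (H)-H => ((E))-H => ((H))-H => ((5))-H => ((5))-(E) => ((5))-(E-H) => ((5))-(E-H-H) => ((5))-(H-H-H) => ((5))-(5-H-H) => ((5))-(5-5-H) => ((5))-(5-5-5)

E => E-H   [E → E - H]
E-H => H-H   [E → H]
H-H => (E)-H   [H → ( E )]
(E)-H => (H)-H   [E → H]
(H)-H => ((E))-H   [H → ( E )]
((E))-H => ((H))-H   [E → H]
((H))-H => ((5))-H   [H → 5]
((5))-H => ((5))-(E)   [H → ( E )]
((5))-(E) => ((5))-(E-H)   [E → E - H]
((5))-(E-H) => ((5))-(E-H-H)   [E → E - H]
((5))-(E-H-H) => ((5))-(H-H-H)   [E → H]
((5))-(H-H-H) => ((5))-(5-H-H)   [H → 5]
((5))-(5-H-H) => ((5))-(5-5-H)   [H → 5]
((5))-(5-5-H) => ((5))-(5-5-5)   [H → 5]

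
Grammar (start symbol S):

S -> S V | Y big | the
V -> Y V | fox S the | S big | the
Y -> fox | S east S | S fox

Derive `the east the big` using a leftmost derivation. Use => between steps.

S => Y big => S east S big => the east S big => the east the big

S => Y big   [S -> Y big]
Y big => S east S big   [Y -> S east S]
S east S big => the east S big   [S -> the]
the east S big => the east the big   [S -> the]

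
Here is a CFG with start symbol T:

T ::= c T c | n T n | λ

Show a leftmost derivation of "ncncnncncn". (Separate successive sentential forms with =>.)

T=>nTn=>ncTcn=>ncnTncn=>ncncTcncn=>ncncnTncncn=>ncncnncncn

T => nTn   [T ::= n T n]
nTn => ncTcn   [T ::= c T c]
ncTcn => ncnTncn   [T ::= n T n]
ncnTncn => ncncTcncn   [T ::= c T c]
ncncTcncn => ncncnTncncn   [T ::= n T n]
ncncnTncncn => ncncnncncn   [T ::= λ]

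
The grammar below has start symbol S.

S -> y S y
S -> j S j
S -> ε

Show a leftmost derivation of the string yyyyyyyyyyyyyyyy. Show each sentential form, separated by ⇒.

S ⇒ ySy   [S -> y S y]
ySy ⇒ yySyy   [S -> y S y]
yySyy ⇒ yyySyyy   [S -> y S y]
yyySyyy ⇒ yyyySyyyy   [S -> y S y]
yyyySyyyy ⇒ yyyyySyyyyy   [S -> y S y]
yyyyySyyyyy ⇒ yyyyyySyyyyyy   [S -> y S y]
yyyyyySyyyyyy ⇒ yyyyyyySyyyyyyy   [S -> y S y]
yyyyyyySyyyyyyy ⇒ yyyyyyyySyyyyyyyy   [S -> y S y]
yyyyyyyySyyyyyyyy ⇒ yyyyyyyyyyyyyyyy   [S -> ε]

S⇒ySy⇒yySyy⇒yyySyyy⇒yyyySyyyy⇒yyyyySyyyyy⇒yyyyyySyyyyyy⇒yyyyyyySyyyyyyy⇒yyyyyyyySyyyyyyyy⇒yyyyyyyyyyyyyyyy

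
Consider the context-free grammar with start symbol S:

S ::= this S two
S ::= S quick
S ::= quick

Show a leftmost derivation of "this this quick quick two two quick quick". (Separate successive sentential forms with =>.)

S => S quick   [S ::= S quick]
S quick => S quick quick   [S ::= S quick]
S quick quick => this S two quick quick   [S ::= this S two]
this S two quick quick => this this S two two quick quick   [S ::= this S two]
this this S two two quick quick => this this S quick two two quick quick   [S ::= S quick]
this this S quick two two quick quick => this this quick quick two two quick quick   [S ::= quick]

S => S quick => S quick quick => this S two quick quick => this this S two two quick quick => this this S quick two two quick quick => this this quick quick two two quick quick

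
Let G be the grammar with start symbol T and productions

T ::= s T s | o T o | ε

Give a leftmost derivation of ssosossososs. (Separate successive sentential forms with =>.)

T => sTs => ssTss => ssoToss => ssosTsoss => ssosoTososs => ssososTsososs => ssosossososs

T => sTs   [T ::= s T s]
sTs => ssTss   [T ::= s T s]
ssTss => ssoToss   [T ::= o T o]
ssoToss => ssosTsoss   [T ::= s T s]
ssosTsoss => ssosoTososs   [T ::= o T o]
ssosoTososs => ssososTsososs   [T ::= s T s]
ssososTsososs => ssosossososs   [T ::= ε]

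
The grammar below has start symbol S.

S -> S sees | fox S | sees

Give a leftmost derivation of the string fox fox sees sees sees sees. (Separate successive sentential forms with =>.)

S => S sees   [S -> S sees]
S sees => fox S sees   [S -> fox S]
fox S sees => fox S sees sees   [S -> S sees]
fox S sees sees => fox fox S sees sees   [S -> fox S]
fox fox S sees sees => fox fox S sees sees sees   [S -> S sees]
fox fox S sees sees sees => fox fox sees sees sees sees   [S -> sees]

S => S sees => fox S sees => fox S sees sees => fox fox S sees sees => fox fox S sees sees sees => fox fox sees sees sees sees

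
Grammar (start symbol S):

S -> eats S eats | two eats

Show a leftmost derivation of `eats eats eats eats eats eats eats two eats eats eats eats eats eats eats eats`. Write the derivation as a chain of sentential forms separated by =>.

S => eats S eats => eats eats S eats eats => eats eats eats S eats eats eats => eats eats eats eats S eats eats eats eats => eats eats eats eats eats S eats eats eats eats eats => eats eats eats eats eats eats S eats eats eats eats eats eats => eats eats eats eats eats eats eats S eats eats eats eats eats eats eats => eats eats eats eats eats eats eats two eats eats eats eats eats eats eats eats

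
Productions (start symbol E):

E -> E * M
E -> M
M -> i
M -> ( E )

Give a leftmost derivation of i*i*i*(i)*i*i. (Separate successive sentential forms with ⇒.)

E⇒E*M⇒E*M*M⇒E*M*M*M⇒E*M*M*M*M⇒E*M*M*M*M*M⇒M*M*M*M*M*M⇒i*M*M*M*M*M⇒i*i*M*M*M*M⇒i*i*i*M*M*M⇒i*i*i*(E)*M*M⇒i*i*i*(M)*M*M⇒i*i*i*(i)*M*M⇒i*i*i*(i)*i*M⇒i*i*i*(i)*i*i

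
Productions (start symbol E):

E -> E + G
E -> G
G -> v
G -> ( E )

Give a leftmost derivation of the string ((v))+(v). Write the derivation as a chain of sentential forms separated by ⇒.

E⇒E+G⇒G+G⇒(E)+G⇒(G)+G⇒((E))+G⇒((G))+G⇒((v))+G⇒((v))+(E)⇒((v))+(G)⇒((v))+(v)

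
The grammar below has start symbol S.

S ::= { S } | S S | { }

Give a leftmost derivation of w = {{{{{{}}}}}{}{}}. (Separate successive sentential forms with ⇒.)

S ⇒ {S}   [S ::= { S }]
{S} ⇒ {SS}   [S ::= S S]
{SS} ⇒ {{S}S}   [S ::= { S }]
{{S}S} ⇒ {{{S}}S}   [S ::= { S }]
{{{S}}S} ⇒ {{{{S}}}S}   [S ::= { S }]
{{{{S}}}S} ⇒ {{{{{S}}}}S}   [S ::= { S }]
{{{{{S}}}}S} ⇒ {{{{{{}}}}}S}   [S ::= { }]
{{{{{{}}}}}S} ⇒ {{{{{{}}}}}SS}   [S ::= S S]
{{{{{{}}}}}SS} ⇒ {{{{{{}}}}}{}S}   [S ::= { }]
{{{{{{}}}}}{}S} ⇒ {{{{{{}}}}}{}{}}   [S ::= { }]

S ⇒ {S} ⇒ {SS} ⇒ {{S}S} ⇒ {{{S}}S} ⇒ {{{{S}}}S} ⇒ {{{{{S}}}}S} ⇒ {{{{{{}}}}}S} ⇒ {{{{{{}}}}}SS} ⇒ {{{{{{}}}}}{}S} ⇒ {{{{{{}}}}}{}{}}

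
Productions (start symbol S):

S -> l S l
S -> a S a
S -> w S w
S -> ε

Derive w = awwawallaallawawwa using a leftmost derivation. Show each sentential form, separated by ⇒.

S ⇒ aSa ⇒ awSwa ⇒ awwSwwa ⇒ awwaSawwa ⇒ awwawSwawwa ⇒ awwawaSawawwa ⇒ awwawalSlawawwa ⇒ awwawallSllawawwa ⇒ awwawallaSallawawwa ⇒ awwawallaallawawwa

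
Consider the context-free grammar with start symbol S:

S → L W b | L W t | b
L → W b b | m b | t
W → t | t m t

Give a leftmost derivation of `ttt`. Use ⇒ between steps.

S ⇒ LWt ⇒ tWt ⇒ ttt

S ⇒ LWt   [S → L W t]
LWt ⇒ tWt   [L → t]
tWt ⇒ ttt   [W → t]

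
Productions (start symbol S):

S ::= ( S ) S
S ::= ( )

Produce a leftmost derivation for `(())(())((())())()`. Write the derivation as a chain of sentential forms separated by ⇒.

S ⇒ (S)S ⇒ (())S ⇒ (())(S)S ⇒ (())(())S ⇒ (())(())(S)S ⇒ (())(())((S)S)S ⇒ (())(())((())S)S ⇒ (())(())((())())S ⇒ (())(())((())())()

S ⇒ (S)S   [S ::= ( S ) S]
(S)S ⇒ (())S   [S ::= ( )]
(())S ⇒ (())(S)S   [S ::= ( S ) S]
(())(S)S ⇒ (())(())S   [S ::= ( )]
(())(())S ⇒ (())(())(S)S   [S ::= ( S ) S]
(())(())(S)S ⇒ (())(())((S)S)S   [S ::= ( S ) S]
(())(())((S)S)S ⇒ (())(())((())S)S   [S ::= ( )]
(())(())((())S)S ⇒ (())(())((())())S   [S ::= ( )]
(())(())((())())S ⇒ (())(())((())())()   [S ::= ( )]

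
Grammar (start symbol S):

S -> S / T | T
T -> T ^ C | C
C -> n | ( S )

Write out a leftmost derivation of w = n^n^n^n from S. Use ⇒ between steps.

S ⇒ T   [S -> T]
T ⇒ T^C   [T -> T ^ C]
T^C ⇒ T^C^C   [T -> T ^ C]
T^C^C ⇒ T^C^C^C   [T -> T ^ C]
T^C^C^C ⇒ C^C^C^C   [T -> C]
C^C^C^C ⇒ n^C^C^C   [C -> n]
n^C^C^C ⇒ n^n^C^C   [C -> n]
n^n^C^C ⇒ n^n^n^C   [C -> n]
n^n^n^C ⇒ n^n^n^n   [C -> n]

S⇒T⇒T^C⇒T^C^C⇒T^C^C^C⇒C^C^C^C⇒n^C^C^C⇒n^n^C^C⇒n^n^n^C⇒n^n^n^n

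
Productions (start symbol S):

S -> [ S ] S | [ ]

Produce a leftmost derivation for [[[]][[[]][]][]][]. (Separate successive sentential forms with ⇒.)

S ⇒ [S]S   [S -> [ S ] S]
[S]S ⇒ [[S]S]S   [S -> [ S ] S]
[[S]S]S ⇒ [[[]]S]S   [S -> [ ]]
[[[]]S]S ⇒ [[[]][S]S]S   [S -> [ S ] S]
[[[]][S]S]S ⇒ [[[]][[S]S]S]S   [S -> [ S ] S]
[[[]][[S]S]S]S ⇒ [[[]][[[]]S]S]S   [S -> [ ]]
[[[]][[[]]S]S]S ⇒ [[[]][[[]][]]S]S   [S -> [ ]]
[[[]][[[]][]]S]S ⇒ [[[]][[[]][]][]]S   [S -> [ ]]
[[[]][[[]][]][]]S ⇒ [[[]][[[]][]][]][]   [S -> [ ]]

S ⇒ [S]S ⇒ [[S]S]S ⇒ [[[]]S]S ⇒ [[[]][S]S]S ⇒ [[[]][[S]S]S]S ⇒ [[[]][[[]]S]S]S ⇒ [[[]][[[]][]]S]S ⇒ [[[]][[[]][]][]]S ⇒ [[[]][[[]][]][]][]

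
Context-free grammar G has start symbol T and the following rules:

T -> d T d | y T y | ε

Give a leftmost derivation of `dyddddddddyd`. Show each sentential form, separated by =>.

T=>dTd=>dyTyd=>dydTdyd=>dyddTddyd=>dydddTdddyd=>dyddddTddddyd=>dyddddddddyd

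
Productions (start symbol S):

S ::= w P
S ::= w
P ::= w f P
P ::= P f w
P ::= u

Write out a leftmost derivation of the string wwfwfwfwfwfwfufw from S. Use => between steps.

S => wP => wwfP => wwfwfP => wwfwfwfP => wwfwfwfPfw => wwfwfwfwfPfw => wwfwfwfwfwfPfw => wwfwfwfwfwfwfPfw => wwfwfwfwfwfwfufw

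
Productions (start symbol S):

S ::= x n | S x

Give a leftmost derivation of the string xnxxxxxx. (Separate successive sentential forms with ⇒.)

S ⇒ Sx   [S ::= S x]
Sx ⇒ Sxx   [S ::= S x]
Sxx ⇒ Sxxx   [S ::= S x]
Sxxx ⇒ Sxxxx   [S ::= S x]
Sxxxx ⇒ Sxxxxx   [S ::= S x]
Sxxxxx ⇒ Sxxxxxx   [S ::= S x]
Sxxxxxx ⇒ xnxxxxxx   [S ::= x n]

S ⇒ Sx ⇒ Sxx ⇒ Sxxx ⇒ Sxxxx ⇒ Sxxxxx ⇒ Sxxxxxx ⇒ xnxxxxxx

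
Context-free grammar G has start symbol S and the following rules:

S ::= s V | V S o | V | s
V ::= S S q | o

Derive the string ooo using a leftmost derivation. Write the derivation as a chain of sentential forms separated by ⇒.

S ⇒ VSo ⇒ oSo ⇒ oVo ⇒ ooo

S ⇒ VSo   [S ::= V S o]
VSo ⇒ oSo   [V ::= o]
oSo ⇒ oVo   [S ::= V]
oVo ⇒ ooo   [V ::= o]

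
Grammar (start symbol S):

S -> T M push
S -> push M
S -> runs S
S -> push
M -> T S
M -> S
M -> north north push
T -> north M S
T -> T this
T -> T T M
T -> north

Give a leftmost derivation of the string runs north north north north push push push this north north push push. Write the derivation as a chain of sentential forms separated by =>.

S => runs S => runs T M push => runs T this M push => runs north M S this M push => runs north S S this M push => runs north T M push S this M push => runs north north M push S this M push => runs north north north north push push S this M push => runs north north north north push push push this M push => runs north north north north push push push this north north push push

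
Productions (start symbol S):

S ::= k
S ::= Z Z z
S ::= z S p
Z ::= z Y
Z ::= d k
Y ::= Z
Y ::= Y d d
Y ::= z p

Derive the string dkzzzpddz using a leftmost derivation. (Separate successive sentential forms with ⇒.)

S ⇒ ZZz   [S ::= Z Z z]
ZZz ⇒ dkZz   [Z ::= d k]
dkZz ⇒ dkzYz   [Z ::= z Y]
dkzYz ⇒ dkzZz   [Y ::= Z]
dkzZz ⇒ dkzzYz   [Z ::= z Y]
dkzzYz ⇒ dkzzYddz   [Y ::= Y d d]
dkzzYddz ⇒ dkzzzpddz   [Y ::= z p]

S ⇒ ZZz ⇒ dkZz ⇒ dkzYz ⇒ dkzZz ⇒ dkzzYz ⇒ dkzzYddz ⇒ dkzzzpddz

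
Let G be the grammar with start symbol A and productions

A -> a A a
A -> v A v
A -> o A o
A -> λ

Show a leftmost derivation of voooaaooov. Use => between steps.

A => vAv   [A -> v A v]
vAv => voAov   [A -> o A o]
voAov => vooAoov   [A -> o A o]
vooAoov => voooAooov   [A -> o A o]
voooAooov => voooaAaooov   [A -> a A a]
voooaAaooov => voooaaooov   [A -> λ]

A => vAv => voAov => vooAoov => voooAooov => voooaAaooov => voooaaooov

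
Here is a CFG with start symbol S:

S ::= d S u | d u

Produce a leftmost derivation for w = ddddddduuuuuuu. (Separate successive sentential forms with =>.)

S=>dSu=>ddSuu=>dddSuuu=>ddddSuuuu=>dddddSuuuuu=>ddddddSuuuuuu=>ddddddduuuuuuu

S => dSu   [S ::= d S u]
dSu => ddSuu   [S ::= d S u]
ddSuu => dddSuuu   [S ::= d S u]
dddSuuu => ddddSuuuu   [S ::= d S u]
ddddSuuuu => dddddSuuuuu   [S ::= d S u]
dddddSuuuuu => ddddddSuuuuuu   [S ::= d S u]
ddddddSuuuuuu => ddddddduuuuuuu   [S ::= d u]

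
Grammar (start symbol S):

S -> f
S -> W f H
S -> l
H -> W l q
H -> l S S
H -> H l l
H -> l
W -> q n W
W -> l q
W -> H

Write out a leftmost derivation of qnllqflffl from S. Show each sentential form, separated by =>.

S => WfH => qnWfH => qnHfH => qnlSSfH => qnlWfHSfH => qnllqfHSfH => qnllqflSfH => qnllqflffH => qnllqflffl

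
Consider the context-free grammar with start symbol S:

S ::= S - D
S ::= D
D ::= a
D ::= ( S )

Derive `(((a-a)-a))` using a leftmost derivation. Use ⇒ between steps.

S ⇒ D ⇒ (S) ⇒ (D) ⇒ ((S)) ⇒ ((S-D)) ⇒ ((D-D)) ⇒ (((S)-D)) ⇒ (((S-D)-D)) ⇒ (((D-D)-D)) ⇒ (((a-D)-D)) ⇒ (((a-a)-D)) ⇒ (((a-a)-a))

S ⇒ D   [S ::= D]
D ⇒ (S)   [D ::= ( S )]
(S) ⇒ (D)   [S ::= D]
(D) ⇒ ((S))   [D ::= ( S )]
((S)) ⇒ ((S-D))   [S ::= S - D]
((S-D)) ⇒ ((D-D))   [S ::= D]
((D-D)) ⇒ (((S)-D))   [D ::= ( S )]
(((S)-D)) ⇒ (((S-D)-D))   [S ::= S - D]
(((S-D)-D)) ⇒ (((D-D)-D))   [S ::= D]
(((D-D)-D)) ⇒ (((a-D)-D))   [D ::= a]
(((a-D)-D)) ⇒ (((a-a)-D))   [D ::= a]
(((a-a)-D)) ⇒ (((a-a)-a))   [D ::= a]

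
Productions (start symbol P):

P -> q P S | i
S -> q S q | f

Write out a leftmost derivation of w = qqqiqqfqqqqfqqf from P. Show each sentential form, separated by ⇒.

P ⇒ qPS ⇒ qqPSS ⇒ qqqPSSS ⇒ qqqiSSS ⇒ qqqiqSqSS ⇒ qqqiqqSqqSS ⇒ qqqiqqfqqSS ⇒ qqqiqqfqqqSqS ⇒ qqqiqqfqqqqSqqS ⇒ qqqiqqfqqqqfqqS ⇒ qqqiqqfqqqqfqqf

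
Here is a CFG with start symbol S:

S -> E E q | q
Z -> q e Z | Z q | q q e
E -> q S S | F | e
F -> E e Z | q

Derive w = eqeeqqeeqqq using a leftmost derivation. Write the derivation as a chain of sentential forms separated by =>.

S => EEq => eEq => eqSSq => eqEEqSq => eqFEqSq => eqEeZEqSq => eqeeZEqSq => eqeeqqeEqSq => eqeeqqeeqSq => eqeeqqeeqqq

S => EEq   [S -> E E q]
EEq => eEq   [E -> e]
eEq => eqSSq   [E -> q S S]
eqSSq => eqEEqSq   [S -> E E q]
eqEEqSq => eqFEqSq   [E -> F]
eqFEqSq => eqEeZEqSq   [F -> E e Z]
eqEeZEqSq => eqeeZEqSq   [E -> e]
eqeeZEqSq => eqeeqqeEqSq   [Z -> q q e]
eqeeqqeEqSq => eqeeqqeeqSq   [E -> e]
eqeeqqeeqSq => eqeeqqeeqqq   [S -> q]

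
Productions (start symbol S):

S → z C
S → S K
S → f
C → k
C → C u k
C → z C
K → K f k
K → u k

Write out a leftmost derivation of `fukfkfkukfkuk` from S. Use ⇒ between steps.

S⇒SK⇒SKK⇒SKKK⇒fKKK⇒fKfkKK⇒fKfkfkKK⇒fukfkfkKK⇒fukfkfkKfkK⇒fukfkfkukfkK⇒fukfkfkukfkuk

S ⇒ SK   [S → S K]
SK ⇒ SKK   [S → S K]
SKK ⇒ SKKK   [S → S K]
SKKK ⇒ fKKK   [S → f]
fKKK ⇒ fKfkKK   [K → K f k]
fKfkKK ⇒ fKfkfkKK   [K → K f k]
fKfkfkKK ⇒ fukfkfkKK   [K → u k]
fukfkfkKK ⇒ fukfkfkKfkK   [K → K f k]
fukfkfkKfkK ⇒ fukfkfkukfkK   [K → u k]
fukfkfkukfkK ⇒ fukfkfkukfkuk   [K → u k]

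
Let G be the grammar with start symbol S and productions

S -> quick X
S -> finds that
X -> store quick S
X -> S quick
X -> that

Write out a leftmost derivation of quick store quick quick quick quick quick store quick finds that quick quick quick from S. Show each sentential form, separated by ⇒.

S ⇒ quick X ⇒ quick store quick S ⇒ quick store quick quick X ⇒ quick store quick quick S quick ⇒ quick store quick quick quick X quick ⇒ quick store quick quick quick S quick quick ⇒ quick store quick quick quick quick X quick quick ⇒ quick store quick quick quick quick S quick quick quick ⇒ quick store quick quick quick quick quick X quick quick quick ⇒ quick store quick quick quick quick quick store quick S quick quick quick ⇒ quick store quick quick quick quick quick store quick finds that quick quick quick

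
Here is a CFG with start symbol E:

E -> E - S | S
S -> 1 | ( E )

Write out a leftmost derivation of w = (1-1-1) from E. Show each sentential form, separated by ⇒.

E ⇒ S   [E -> S]
S ⇒ (E)   [S -> ( E )]
(E) ⇒ (E-S)   [E -> E - S]
(E-S) ⇒ (E-S-S)   [E -> E - S]
(E-S-S) ⇒ (S-S-S)   [E -> S]
(S-S-S) ⇒ (1-S-S)   [S -> 1]
(1-S-S) ⇒ (1-1-S)   [S -> 1]
(1-1-S) ⇒ (1-1-1)   [S -> 1]

E⇒S⇒(E)⇒(E-S)⇒(E-S-S)⇒(S-S-S)⇒(1-S-S)⇒(1-1-S)⇒(1-1-1)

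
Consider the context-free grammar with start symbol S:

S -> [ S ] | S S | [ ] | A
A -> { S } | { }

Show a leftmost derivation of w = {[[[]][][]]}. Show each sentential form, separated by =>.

S => A   [S -> A]
A => {S}   [A -> { S }]
{S} => {[S]}   [S -> [ S ]]
{[S]} => {[SS]}   [S -> S S]
{[SS]} => {[SSS]}   [S -> S S]
{[SSS]} => {[[S]SS]}   [S -> [ S ]]
{[[S]SS]} => {[[[]]SS]}   [S -> [ ]]
{[[[]]SS]} => {[[[]][]S]}   [S -> [ ]]
{[[[]][]S]} => {[[[]][][]]}   [S -> [ ]]

S => A => {S} => {[S]} => {[SS]} => {[SSS]} => {[[S]SS]} => {[[[]]SS]} => {[[[]][]S]} => {[[[]][][]]}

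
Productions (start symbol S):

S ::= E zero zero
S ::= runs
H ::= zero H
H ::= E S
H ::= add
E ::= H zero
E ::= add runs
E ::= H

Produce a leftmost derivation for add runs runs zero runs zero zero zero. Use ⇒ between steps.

S ⇒ E zero zero ⇒ H zero zero zero ⇒ E S zero zero zero ⇒ H zero S zero zero zero ⇒ E S zero S zero zero zero ⇒ add runs S zero S zero zero zero ⇒ add runs runs zero S zero zero zero ⇒ add runs runs zero runs zero zero zero

S ⇒ E zero zero   [S ::= E zero zero]
E zero zero ⇒ H zero zero zero   [E ::= H zero]
H zero zero zero ⇒ E S zero zero zero   [H ::= E S]
E S zero zero zero ⇒ H zero S zero zero zero   [E ::= H zero]
H zero S zero zero zero ⇒ E S zero S zero zero zero   [H ::= E S]
E S zero S zero zero zero ⇒ add runs S zero S zero zero zero   [E ::= add runs]
add runs S zero S zero zero zero ⇒ add runs runs zero S zero zero zero   [S ::= runs]
add runs runs zero S zero zero zero ⇒ add runs runs zero runs zero zero zero   [S ::= runs]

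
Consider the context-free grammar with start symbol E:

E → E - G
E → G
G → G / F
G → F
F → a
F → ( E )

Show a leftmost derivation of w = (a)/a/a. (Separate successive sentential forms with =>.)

E => G => G/F => G/F/F => F/F/F => (E)/F/F => (G)/F/F => (F)/F/F => (a)/F/F => (a)/a/F => (a)/a/a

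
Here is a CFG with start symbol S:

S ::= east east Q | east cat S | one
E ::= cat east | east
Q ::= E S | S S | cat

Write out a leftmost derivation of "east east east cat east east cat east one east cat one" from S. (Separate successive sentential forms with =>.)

S => east east Q => east east S S => east east east cat S S => east east east cat east east Q S => east east east cat east east E S S => east east east cat east east cat east S S => east east east cat east east cat east one S => east east east cat east east cat east one east cat S => east east east cat east east cat east one east cat one

S => east east Q   [S ::= east east Q]
east east Q => east east S S   [Q ::= S S]
east east S S => east east east cat S S   [S ::= east cat S]
east east east cat S S => east east east cat east east Q S   [S ::= east east Q]
east east east cat east east Q S => east east east cat east east E S S   [Q ::= E S]
east east east cat east east E S S => east east east cat east east cat east S S   [E ::= cat east]
east east east cat east east cat east S S => east east east cat east east cat east one S   [S ::= one]
east east east cat east east cat east one S => east east east cat east east cat east one east cat S   [S ::= east cat S]
east east east cat east east cat east one east cat S => east east east cat east east cat east one east cat one   [S ::= one]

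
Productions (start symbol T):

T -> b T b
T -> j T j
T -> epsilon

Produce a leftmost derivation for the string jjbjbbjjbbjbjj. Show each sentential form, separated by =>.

T=>jTj=>jjTjj=>jjbTbjj=>jjbjTjbjj=>jjbjbTbjbjj=>jjbjbbTbbjbjj=>jjbjbbjTjbbjbjj=>jjbjbbjjbbjbjj

T => jTj   [T -> j T j]
jTj => jjTjj   [T -> j T j]
jjTjj => jjbTbjj   [T -> b T b]
jjbTbjj => jjbjTjbjj   [T -> j T j]
jjbjTjbjj => jjbjbTbjbjj   [T -> b T b]
jjbjbTbjbjj => jjbjbbTbbjbjj   [T -> b T b]
jjbjbbTbbjbjj => jjbjbbjTjbbjbjj   [T -> j T j]
jjbjbbjTjbbjbjj => jjbjbbjjbbjbjj   [T -> epsilon]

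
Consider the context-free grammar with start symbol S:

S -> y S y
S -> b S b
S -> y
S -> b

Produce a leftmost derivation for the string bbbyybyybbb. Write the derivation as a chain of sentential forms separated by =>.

S => bSb => bbSbb => bbbSbbb => bbbySybbb => bbbyySyybbb => bbbyybyybbb

S => bSb   [S -> b S b]
bSb => bbSbb   [S -> b S b]
bbSbb => bbbSbbb   [S -> b S b]
bbbSbbb => bbbySybbb   [S -> y S y]
bbbySybbb => bbbyySyybbb   [S -> y S y]
bbbyySyybbb => bbbyybyybbb   [S -> b]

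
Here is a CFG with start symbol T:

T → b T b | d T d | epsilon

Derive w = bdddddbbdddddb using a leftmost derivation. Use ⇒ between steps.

T ⇒ bTb ⇒ bdTdb ⇒ bddTddb ⇒ bdddTdddb ⇒ bddddTddddb ⇒ bdddddTdddddb ⇒ bdddddbTbdddddb ⇒ bdddddbbdddddb

T ⇒ bTb   [T → b T b]
bTb ⇒ bdTdb   [T → d T d]
bdTdb ⇒ bddTddb   [T → d T d]
bddTddb ⇒ bdddTdddb   [T → d T d]
bdddTdddb ⇒ bddddTddddb   [T → d T d]
bddddTddddb ⇒ bdddddTdddddb   [T → d T d]
bdddddTdddddb ⇒ bdddddbTbdddddb   [T → b T b]
bdddddbTbdddddb ⇒ bdddddbbdddddb   [T → epsilon]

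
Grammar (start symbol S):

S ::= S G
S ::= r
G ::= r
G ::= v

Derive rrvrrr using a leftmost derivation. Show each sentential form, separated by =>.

S=>SG=>SGG=>SGGG=>SGGGG=>SGGGGG=>rGGGGG=>rrGGGG=>rrvGGG=>rrvrGG=>rrvrrG=>rrvrrr

S => SG   [S ::= S G]
SG => SGG   [S ::= S G]
SGG => SGGG   [S ::= S G]
SGGG => SGGGG   [S ::= S G]
SGGGG => SGGGGG   [S ::= S G]
SGGGGG => rGGGGG   [S ::= r]
rGGGGG => rrGGGG   [G ::= r]
rrGGGG => rrvGGG   [G ::= v]
rrvGGG => rrvrGG   [G ::= r]
rrvrGG => rrvrrG   [G ::= r]
rrvrrG => rrvrrr   [G ::= r]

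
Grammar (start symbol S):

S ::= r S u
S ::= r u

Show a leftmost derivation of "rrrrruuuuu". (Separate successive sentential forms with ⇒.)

S ⇒ rSu ⇒ rrSuu ⇒ rrrSuuu ⇒ rrrrSuuuu ⇒ rrrrruuuuu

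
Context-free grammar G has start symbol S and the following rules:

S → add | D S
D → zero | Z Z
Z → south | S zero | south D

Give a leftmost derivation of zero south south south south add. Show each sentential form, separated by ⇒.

S ⇒ D S   [S → D S]
D S ⇒ zero S   [D → zero]
zero S ⇒ zero D S   [S → D S]
zero D S ⇒ zero Z Z S   [D → Z Z]
zero Z Z S ⇒ zero south D Z S   [Z → south D]
zero south D Z S ⇒ zero south Z Z Z S   [D → Z Z]
zero south Z Z Z S ⇒ zero south south Z Z S   [Z → south]
zero south south Z Z S ⇒ zero south south south Z S   [Z → south]
zero south south south Z S ⇒ zero south south south south S   [Z → south]
zero south south south south S ⇒ zero south south south south add   [S → add]

S ⇒ D S ⇒ zero S ⇒ zero D S ⇒ zero Z Z S ⇒ zero south D Z S ⇒ zero south Z Z Z S ⇒ zero south south Z Z S ⇒ zero south south south Z S ⇒ zero south south south south S ⇒ zero south south south south add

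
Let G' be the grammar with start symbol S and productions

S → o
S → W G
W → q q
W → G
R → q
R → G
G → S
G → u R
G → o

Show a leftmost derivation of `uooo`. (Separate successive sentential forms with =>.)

S => WG => GG => SG => WGG => GGG => uRGG => uGGG => uoGG => uooG => uooo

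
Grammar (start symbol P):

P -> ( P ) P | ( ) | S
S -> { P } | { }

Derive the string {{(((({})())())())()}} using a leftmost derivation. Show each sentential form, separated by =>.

P => S => {P} => {S} => {{P}} => {{(P)P}} => {{((P)P)P}} => {{(((P)P)P)P}} => {{((((P)P)P)P)P}} => {{((((S)P)P)P)P}} => {{(((({})P)P)P)P}} => {{(((({})())P)P)P}} => {{(((({})())())P)P}} => {{(((({})())())())P}} => {{(((({})())())())()}}

P => S   [P -> S]
S => {P}   [S -> { P }]
{P} => {S}   [P -> S]
{S} => {{P}}   [S -> { P }]
{{P}} => {{(P)P}}   [P -> ( P ) P]
{{(P)P}} => {{((P)P)P}}   [P -> ( P ) P]
{{((P)P)P}} => {{(((P)P)P)P}}   [P -> ( P ) P]
{{(((P)P)P)P}} => {{((((P)P)P)P)P}}   [P -> ( P ) P]
{{((((P)P)P)P)P}} => {{((((S)P)P)P)P}}   [P -> S]
{{((((S)P)P)P)P}} => {{(((({})P)P)P)P}}   [S -> { }]
{{(((({})P)P)P)P}} => {{(((({})())P)P)P}}   [P -> ( )]
{{(((({})())P)P)P}} => {{(((({})())())P)P}}   [P -> ( )]
{{(((({})())())P)P}} => {{(((({})())())())P}}   [P -> ( )]
{{(((({})())())())P}} => {{(((({})())())())()}}   [P -> ( )]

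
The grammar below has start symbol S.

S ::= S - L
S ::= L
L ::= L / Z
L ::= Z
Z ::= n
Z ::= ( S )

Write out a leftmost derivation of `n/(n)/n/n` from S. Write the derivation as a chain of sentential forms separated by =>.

S => L   [S ::= L]
L => L/Z   [L ::= L / Z]
L/Z => L/Z/Z   [L ::= L / Z]
L/Z/Z => L/Z/Z/Z   [L ::= L / Z]
L/Z/Z/Z => Z/Z/Z/Z   [L ::= Z]
Z/Z/Z/Z => n/Z/Z/Z   [Z ::= n]
n/Z/Z/Z => n/(S)/Z/Z   [Z ::= ( S )]
n/(S)/Z/Z => n/(L)/Z/Z   [S ::= L]
n/(L)/Z/Z => n/(Z)/Z/Z   [L ::= Z]
n/(Z)/Z/Z => n/(n)/Z/Z   [Z ::= n]
n/(n)/Z/Z => n/(n)/n/Z   [Z ::= n]
n/(n)/n/Z => n/(n)/n/n   [Z ::= n]

S=>L=>L/Z=>L/Z/Z=>L/Z/Z/Z=>Z/Z/Z/Z=>n/Z/Z/Z=>n/(S)/Z/Z=>n/(L)/Z/Z=>n/(Z)/Z/Z=>n/(n)/Z/Z=>n/(n)/n/Z=>n/(n)/n/n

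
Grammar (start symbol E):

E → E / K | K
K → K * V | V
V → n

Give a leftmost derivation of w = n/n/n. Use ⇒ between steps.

E⇒E/K⇒E/K/K⇒K/K/K⇒V/K/K⇒n/K/K⇒n/V/K⇒n/n/K⇒n/n/V⇒n/n/n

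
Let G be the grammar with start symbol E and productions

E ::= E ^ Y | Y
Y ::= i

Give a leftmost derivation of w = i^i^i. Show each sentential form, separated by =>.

E => E^Y => E^Y^Y => Y^Y^Y => i^Y^Y => i^i^Y => i^i^i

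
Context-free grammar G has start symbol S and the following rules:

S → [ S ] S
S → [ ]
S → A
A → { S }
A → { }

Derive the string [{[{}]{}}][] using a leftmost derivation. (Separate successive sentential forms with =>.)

S => [S]S => [A]S => [{S}]S => [{[S]S}]S => [{[A]S}]S => [{[{}]S}]S => [{[{}]A}]S => [{[{}]{}}]S => [{[{}]{}}][]

S => [S]S   [S → [ S ] S]
[S]S => [A]S   [S → A]
[A]S => [{S}]S   [A → { S }]
[{S}]S => [{[S]S}]S   [S → [ S ] S]
[{[S]S}]S => [{[A]S}]S   [S → A]
[{[A]S}]S => [{[{}]S}]S   [A → { }]
[{[{}]S}]S => [{[{}]A}]S   [S → A]
[{[{}]A}]S => [{[{}]{}}]S   [A → { }]
[{[{}]{}}]S => [{[{}]{}}][]   [S → [ ]]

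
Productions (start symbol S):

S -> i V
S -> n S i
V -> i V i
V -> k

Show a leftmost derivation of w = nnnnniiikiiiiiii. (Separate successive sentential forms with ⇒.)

S ⇒ nSi   [S -> n S i]
nSi ⇒ nnSii   [S -> n S i]
nnSii ⇒ nnnSiii   [S -> n S i]
nnnSiii ⇒ nnnnSiiii   [S -> n S i]
nnnnSiiii ⇒ nnnnnSiiiii   [S -> n S i]
nnnnnSiiiii ⇒ nnnnniViiiii   [S -> i V]
nnnnniViiiii ⇒ nnnnniiViiiiii   [V -> i V i]
nnnnniiViiiiii ⇒ nnnnniiiViiiiiii   [V -> i V i]
nnnnniiiViiiiiii ⇒ nnnnniiikiiiiiii   [V -> k]

S ⇒ nSi ⇒ nnSii ⇒ nnnSiii ⇒ nnnnSiiii ⇒ nnnnnSiiiii ⇒ nnnnniViiiii ⇒ nnnnniiViiiiii ⇒ nnnnniiiViiiiiii ⇒ nnnnniiikiiiiiii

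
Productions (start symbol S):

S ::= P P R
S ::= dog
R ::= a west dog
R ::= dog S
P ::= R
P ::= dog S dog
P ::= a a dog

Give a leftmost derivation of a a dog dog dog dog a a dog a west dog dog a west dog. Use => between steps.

S => P P R => a a dog P R => a a dog dog S dog R => a a dog dog P P R dog R => a a dog dog R P R dog R => a a dog dog dog S P R dog R => a a dog dog dog dog P R dog R => a a dog dog dog dog a a dog R dog R => a a dog dog dog dog a a dog a west dog dog R => a a dog dog dog dog a a dog a west dog dog a west dog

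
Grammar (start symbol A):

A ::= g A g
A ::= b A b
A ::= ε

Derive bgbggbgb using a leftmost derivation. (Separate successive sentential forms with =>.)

A => bAb => bgAgb => bgbAbgb => bgbgAgbgb => bgbggbgb

A => bAb   [A ::= b A b]
bAb => bgAgb   [A ::= g A g]
bgAgb => bgbAbgb   [A ::= b A b]
bgbAbgb => bgbgAgbgb   [A ::= g A g]
bgbgAgbgb => bgbggbgb   [A ::= ε]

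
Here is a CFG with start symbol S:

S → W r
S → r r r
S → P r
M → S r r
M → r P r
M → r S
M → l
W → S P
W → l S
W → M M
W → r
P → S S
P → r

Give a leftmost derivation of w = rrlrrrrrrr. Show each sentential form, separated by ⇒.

S ⇒ Wr ⇒ SPr ⇒ WrPr ⇒ rrPr ⇒ rrSSr ⇒ rrWrSr ⇒ rrlSrSr ⇒ rrlrrrrSr ⇒ rrlrrrrPrr ⇒ rrlrrrrrrr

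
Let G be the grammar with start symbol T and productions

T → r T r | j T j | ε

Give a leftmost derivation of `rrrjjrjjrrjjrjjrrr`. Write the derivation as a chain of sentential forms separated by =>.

T=>rTr=>rrTrr=>rrrTrrr=>rrrjTjrrr=>rrrjjTjjrrr=>rrrjjrTrjjrrr=>rrrjjrjTjrjjrrr=>rrrjjrjjTjjrjjrrr=>rrrjjrjjrTrjjrjjrrr=>rrrjjrjjrrjjrjjrrr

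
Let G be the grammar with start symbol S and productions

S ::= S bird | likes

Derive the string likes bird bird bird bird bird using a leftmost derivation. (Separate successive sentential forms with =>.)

S => S bird => S bird bird => S bird bird bird => S bird bird bird bird => S bird bird bird bird bird => likes bird bird bird bird bird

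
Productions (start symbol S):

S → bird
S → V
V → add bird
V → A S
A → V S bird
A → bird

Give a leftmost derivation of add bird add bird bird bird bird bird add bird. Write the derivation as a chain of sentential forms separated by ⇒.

S ⇒ V ⇒ A S ⇒ V S bird S ⇒ A S S bird S ⇒ V S bird S S bird S ⇒ add bird S bird S S bird S ⇒ add bird V bird S S bird S ⇒ add bird add bird bird S S bird S ⇒ add bird add bird bird bird S bird S ⇒ add bird add bird bird bird bird bird S ⇒ add bird add bird bird bird bird bird V ⇒ add bird add bird bird bird bird bird add bird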